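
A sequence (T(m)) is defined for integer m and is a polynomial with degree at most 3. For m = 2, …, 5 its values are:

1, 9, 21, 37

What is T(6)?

First differences: 8, 12, 16. Second differences: 4, 4.
Level-2 differences are constant, so T has degree 2.
Extending the table by one column gives the next first difference 20, so T(6) = 37 + 20 = 57.

57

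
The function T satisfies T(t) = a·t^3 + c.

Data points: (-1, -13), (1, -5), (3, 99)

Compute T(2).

23

From T(-1) = -13 and T(1) = -5: -1a + c = -13 and 1a + c = -5.
Subtracting: 2a = 8, so a = 4; then c = -13 − 4·(-1) = -9.
So T(t) = 4t³ − 9, and T(2) = 23.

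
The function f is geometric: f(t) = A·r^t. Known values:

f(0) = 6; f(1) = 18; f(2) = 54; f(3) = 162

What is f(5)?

Consecutive ratio: 18/6 = 3, and 54/18 = 3, so r = 3.
Then A·3^0 = 6 gives A = 6, and f(t) = 6·3^t.
f(5) = 6·3^5 = 1458.

1458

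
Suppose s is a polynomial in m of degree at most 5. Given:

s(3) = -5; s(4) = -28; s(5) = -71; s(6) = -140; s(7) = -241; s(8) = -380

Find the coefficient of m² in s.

2

First differences: -23, -43, -69, -101, -139. Second differences: -20, -26, -32, -38. Third differences: -6, -6, -6.
Level-3 differences are constant, so s has degree 3.
Fitting a degree-3 polynomial gives s(m) = -m³ + 2m² + 4.
The coefficient of m² is 2.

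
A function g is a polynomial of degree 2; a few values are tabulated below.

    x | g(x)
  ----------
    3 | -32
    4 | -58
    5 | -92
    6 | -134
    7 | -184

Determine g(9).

Write g(x) = ax² + bx + c; the 5 given values yield a linear system in the 3 coefficients.
Solving, g(x) = -4x² + 2x - 2.
Then g(9) = -308.

-308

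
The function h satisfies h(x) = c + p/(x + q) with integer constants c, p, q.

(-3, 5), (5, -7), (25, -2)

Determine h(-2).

(h(x) − c)(x + q) = p for each data point; the three points give a linear system in c and q, then p follows.
Solving: c = -1, q = -1, p = -24, so h(x) = -1 − 24/(x − 1).
Then h(-2) = -1 − 24/(-3) = 7.

7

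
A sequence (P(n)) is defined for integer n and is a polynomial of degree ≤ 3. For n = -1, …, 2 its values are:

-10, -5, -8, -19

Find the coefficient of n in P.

1

First differences: 5, -3, -11. Second differences: -8, -8.
Level-2 differences are constant, so P has degree 2.
Fitting a degree-2 polynomial gives P(n) = -4n² + n - 5.
The coefficient of n is 1.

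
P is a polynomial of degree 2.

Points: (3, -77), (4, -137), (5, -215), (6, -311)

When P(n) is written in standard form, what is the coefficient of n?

First differences: -60, -78, -96. Second differences: -18, -18.
Level-2 differences are constant, so P has degree 2.
Fitting a degree-2 polynomial gives P(n) = -9n² + 3n - 5.
The coefficient of n is 3.

3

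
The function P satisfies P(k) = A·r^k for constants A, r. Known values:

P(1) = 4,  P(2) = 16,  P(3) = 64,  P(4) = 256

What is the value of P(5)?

Consecutive ratio: 16/4 = 4, and 64/16 = 4, so r = 4.
Then A·4^1 = 4 gives A = 1, and P(k) = 1·4^k.
P(5) = 1·4^5 = 1024.

1024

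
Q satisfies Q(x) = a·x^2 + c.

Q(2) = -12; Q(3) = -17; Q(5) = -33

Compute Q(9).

-89

From Q(2) = -12 and Q(3) = -17: 4a + c = -12 and 9a + c = -17.
Subtracting: 5a = -5, so a = -1; then c = -12 − (-1)·4 = -8.
So Q(x) = -1x² − 8, and Q(9) = -89.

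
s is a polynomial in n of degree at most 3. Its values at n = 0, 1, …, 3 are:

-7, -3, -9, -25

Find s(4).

-51

First differences: 4, -6, -16. Second differences: -10, -10.
Level-2 differences are constant, so s has degree 2.
Fitting a degree-2 polynomial gives s(n) = -5n² + 9n - 7.
Then s(4) = -51.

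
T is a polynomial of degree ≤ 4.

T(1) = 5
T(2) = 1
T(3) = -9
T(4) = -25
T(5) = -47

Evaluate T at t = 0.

3

First differences: -4, -10, -16, -22. Second differences: -6, -6, -6.
Level-2 differences are constant, so T has degree 2.
Fitting a degree-2 polynomial gives T(t) = -3t² + 5t + 3.
Then T(0) = 3.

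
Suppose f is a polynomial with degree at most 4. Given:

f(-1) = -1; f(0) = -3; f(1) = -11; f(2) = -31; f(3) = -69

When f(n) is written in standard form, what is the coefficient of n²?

-3

First differences: -2, -8, -20, -38. Second differences: -6, -12, -18. Third differences: -6, -6.
Level-3 differences are constant, so f has degree 3.
Fitting a degree-3 polynomial gives f(n) = -n³ - 3n² - 4n - 3.
The coefficient of n² is -3.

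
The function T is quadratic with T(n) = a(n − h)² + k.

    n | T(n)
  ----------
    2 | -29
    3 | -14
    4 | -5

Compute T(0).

-77

First differences 15, 9; second difference -6 = 2a, so a = -3.
Expanding, the n-coefficient is −2ah = 6h; matching it to the data gives h = 5, and then k = -2.
So T(n) = -3(n − 5)² − 2.
T(0) = -3·(-5)² − 2 = -77.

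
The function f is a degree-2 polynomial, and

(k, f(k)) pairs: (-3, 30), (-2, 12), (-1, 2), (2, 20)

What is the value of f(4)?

72

Write f(k) = ak² + bk + c; the 4 given values yield a linear system in the 3 coefficients.
Solving, f(k) = 4k² + 2k.
Then f(4) = 72.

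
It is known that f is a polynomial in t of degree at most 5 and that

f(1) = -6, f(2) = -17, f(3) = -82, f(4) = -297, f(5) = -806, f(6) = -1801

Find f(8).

-6257

First differences: -11, -65, -215, -509, -995. Second differences: -54, -150, -294, -486. Third differences: -96, -144, -192. Fourth differences: -48, -48.
Level-4 differences are constant, so f has degree 4.
Fitting a degree-4 polynomial gives f(t) = -2t^4 + 4t³ - t² - 6t - 1.
Then f(8) = -6257.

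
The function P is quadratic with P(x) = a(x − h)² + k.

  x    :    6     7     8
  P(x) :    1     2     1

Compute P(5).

First differences 1, -1; second difference -2 = 2a, so a = -1.
Expanding, the x-coefficient is −2ah = 2h; matching it to the data gives h = 7, and then k = 2.
So P(x) = -1(x − 7)² + 2.
P(5) = -1·(-2)² + 2 = -2.

-2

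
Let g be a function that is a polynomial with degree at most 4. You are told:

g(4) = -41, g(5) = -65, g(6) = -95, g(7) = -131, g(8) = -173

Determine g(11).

First differences: -24, -30, -36, -42. Second differences: -6, -6, -6.
Level-2 differences are constant, so g has degree 2.
Fitting a degree-2 polynomial gives g(x) = -3x² + 3x - 5.
Then g(11) = -335.

-335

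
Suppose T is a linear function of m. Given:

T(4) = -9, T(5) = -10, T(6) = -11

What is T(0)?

Write T(m) = am + b; the 3 given values yield a linear system in the 2 coefficients.
Solving, T(m) = -m - 5.
The constant term is T(0) = -5.

-5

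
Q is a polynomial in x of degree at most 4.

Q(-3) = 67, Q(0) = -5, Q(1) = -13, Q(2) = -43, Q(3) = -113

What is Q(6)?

Write Q(x) = ax^4 + bx³ + cx² + dx + e; the 5 given values yield a linear system in the 5 coefficients.
Solving, the leading coefficient vanishes, and Q(x) = -3x³ - 2x² - 3x - 5.
Then Q(6) = -743.

-743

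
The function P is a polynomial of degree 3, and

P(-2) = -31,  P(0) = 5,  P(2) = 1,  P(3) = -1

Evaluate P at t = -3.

Write P(t) = at³ + bt² + ct + d; the 4 given values yield a linear system in the 4 coefficients.
Solving, P(t) = t³ - 5t² + 4t + 5.
Then P(-3) = -79.

-79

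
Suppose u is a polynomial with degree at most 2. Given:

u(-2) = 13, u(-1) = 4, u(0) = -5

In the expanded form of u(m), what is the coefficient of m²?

First differences: -9, -9.
Level-1 differences are constant, so u has degree 1.
Fitting a degree-1 polynomial gives u(m) = -9m - 5.
The coefficient of m² is 0.

0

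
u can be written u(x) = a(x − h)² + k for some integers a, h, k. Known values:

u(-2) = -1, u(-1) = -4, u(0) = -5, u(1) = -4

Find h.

First differences -3, -1, 1; second difference 2 = 2a, so a = 1.
Expanding, the x-coefficient is −2ah = -2h; matching it to the data gives h = 0, and then k = -5.
So u(x) = 1(x + 0)² − 5.
Hence h = 0.

0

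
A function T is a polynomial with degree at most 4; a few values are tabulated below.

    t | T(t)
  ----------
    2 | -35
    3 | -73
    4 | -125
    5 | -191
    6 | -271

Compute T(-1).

First differences: -38, -52, -66, -80. Second differences: -14, -14, -14.
Level-2 differences are constant, so T has degree 2.
Fitting a degree-2 polynomial gives T(t) = -7t² - 3t - 1.
Then T(-1) = -5.

-5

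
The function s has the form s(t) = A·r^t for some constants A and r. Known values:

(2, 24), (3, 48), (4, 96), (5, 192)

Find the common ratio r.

Consecutive ratio: 48/24 = 2, and 96/48 = 2, so r = 2.
Then A·2^2 = 24 gives A = 6, and s(t) = 6·2^t.

2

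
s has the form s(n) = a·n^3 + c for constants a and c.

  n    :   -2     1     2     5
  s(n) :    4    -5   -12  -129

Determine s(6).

-220

From s(-2) = 4 and s(1) = -5: -8a + c = 4 and 1a + c = -5.
Subtracting: 9a = -9, so a = -1; then c = 4 − (-1)·(-8) = -4.
So s(n) = -1n³ − 4, and s(6) = -220.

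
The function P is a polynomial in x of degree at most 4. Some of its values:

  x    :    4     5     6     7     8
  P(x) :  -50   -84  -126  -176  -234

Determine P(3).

-24

First differences: -34, -42, -50, -58. Second differences: -8, -8, -8.
Level-2 differences are constant, so P has degree 2.
Fitting a degree-2 polynomial gives P(x) = -4x² + 2x + 6.
Then P(3) = -24.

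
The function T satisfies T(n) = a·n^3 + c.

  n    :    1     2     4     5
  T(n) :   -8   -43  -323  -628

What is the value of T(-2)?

From T(1) = -8 and T(2) = -43: 1a + c = -8 and 8a + c = -43.
Subtracting: 7a = -35, so a = -5; then c = -8 − (-5)·1 = -3.
So T(n) = -5n³ − 3, and T(-2) = 37.

37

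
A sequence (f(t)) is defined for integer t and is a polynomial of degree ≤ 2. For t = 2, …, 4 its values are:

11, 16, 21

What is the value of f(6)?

31

First differences: 5, 5.
Level-1 differences are constant, so f has degree 1.
Fitting a degree-1 polynomial gives f(t) = 5t + 1.
Then f(6) = 31.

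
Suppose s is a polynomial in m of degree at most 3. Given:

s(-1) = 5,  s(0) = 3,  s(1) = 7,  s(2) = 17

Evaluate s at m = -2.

13

Write s(m) = am³ + bm² + cm + d; the 4 given values yield a linear system in the 4 coefficients.
Solving, the leading coefficient vanishes, and s(m) = 3m² + m + 3.
Then s(-2) = 13.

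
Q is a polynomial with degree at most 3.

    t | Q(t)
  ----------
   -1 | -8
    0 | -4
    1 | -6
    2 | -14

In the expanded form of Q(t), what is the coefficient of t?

Write Q(t) = at³ + bt² + ct + d; the 4 given values yield a linear system in the 4 coefficients.
Solving, the leading coefficient vanishes, and Q(t) = -3t² + t - 4.
The coefficient of t is 1.

1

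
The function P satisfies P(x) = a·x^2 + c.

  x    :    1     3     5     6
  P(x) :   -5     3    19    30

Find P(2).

From P(1) = -5 and P(3) = 3: 1a + c = -5 and 9a + c = 3.
Subtracting: 8a = 8, so a = 1; then c = -5 − 1·1 = -6.
So P(x) = 1x² − 6, and P(2) = -2.

-2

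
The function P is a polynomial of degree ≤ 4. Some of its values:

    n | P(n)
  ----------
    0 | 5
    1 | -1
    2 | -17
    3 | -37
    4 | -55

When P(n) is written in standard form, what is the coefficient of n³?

1

First differences: -6, -16, -20, -18. Second differences: -10, -4, 2. Third differences: 6, 6.
Level-3 differences are constant, so P has degree 3.
Fitting a degree-3 polynomial gives P(n) = n³ - 8n² + n + 5.
The coefficient of n³ is 1.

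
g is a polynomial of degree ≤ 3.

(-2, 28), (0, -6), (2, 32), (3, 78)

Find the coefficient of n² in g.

9

Write g(n) = an³ + bn² + cn + d; the 4 given values yield a linear system in the 4 coefficients.
Solving, the leading coefficient vanishes, and g(n) = 9n² + n - 6.
The coefficient of n² is 9.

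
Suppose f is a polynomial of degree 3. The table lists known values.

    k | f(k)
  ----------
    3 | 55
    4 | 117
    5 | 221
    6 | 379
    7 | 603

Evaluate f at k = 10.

1791

First differences: 62, 104, 158, 224. Second differences: 42, 54, 66. Third differences: 12, 12.
Level-3 differences are constant, so f has degree 3.
Fitting a degree-3 polynomial gives f(k) = 2k³ - 3k² + 9k + 1.
Then f(10) = 1791.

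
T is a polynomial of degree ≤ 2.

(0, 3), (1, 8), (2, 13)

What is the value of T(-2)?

First differences: 5, 5.
Level-1 differences are constant, so T has degree 1.
Fitting a degree-1 polynomial gives T(n) = 5n + 3.
Then T(-2) = -7.

-7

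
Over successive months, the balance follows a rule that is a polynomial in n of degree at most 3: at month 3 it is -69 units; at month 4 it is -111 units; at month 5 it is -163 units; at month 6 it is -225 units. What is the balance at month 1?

-15

Write the value at n as u(n).
First differences: -42, -52, -62. Second differences: -10, -10.
Level-2 differences are constant, so u has degree 2.
Fitting a degree-2 polynomial gives u(n) = -5n² - 7n - 3.
Then u(1) = -15.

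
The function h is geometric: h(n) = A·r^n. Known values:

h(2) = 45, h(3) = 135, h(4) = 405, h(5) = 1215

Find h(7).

10935

Consecutive ratio: 135/45 = 3, and 405/135 = 3, so r = 3.
Then A·3^2 = 45 gives A = 5, and h(n) = 5·3^n.
h(7) = 5·3^7 = 10935.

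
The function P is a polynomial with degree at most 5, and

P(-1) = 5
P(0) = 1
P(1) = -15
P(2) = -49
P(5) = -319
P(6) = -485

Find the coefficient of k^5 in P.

0

Write P(k) = ak^5 + bk^4 + ck³ + dk² + ek + p; the 6 given values yield a linear system in the 6 coefficients.
Solving, the top 2 coefficients vanish, and P(k) = -k³ - 6k² - 9k + 1.
The coefficient of k^5 is 0.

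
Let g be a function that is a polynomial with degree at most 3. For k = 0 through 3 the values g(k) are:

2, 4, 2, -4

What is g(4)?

First differences: 2, -2, -6. Second differences: -4, -4.
Level-2 differences are constant, so g has degree 2.
Fitting a degree-2 polynomial gives g(k) = -2k² + 4k + 2.
Then g(4) = -14.

-14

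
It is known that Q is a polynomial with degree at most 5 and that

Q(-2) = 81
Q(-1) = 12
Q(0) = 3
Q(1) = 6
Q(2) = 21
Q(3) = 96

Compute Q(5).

858

First differences: -69, -9, 3, 15, 75. Second differences: 60, 12, 12, 60. Third differences: -48, 0, 48. Fourth differences: 48, 48.
Level-4 differences are constant, so Q has degree 4.
Fitting a degree-4 polynomial gives Q(n) = 2n^4 - 4n³ + 4n² + n + 3.
Then Q(5) = 858.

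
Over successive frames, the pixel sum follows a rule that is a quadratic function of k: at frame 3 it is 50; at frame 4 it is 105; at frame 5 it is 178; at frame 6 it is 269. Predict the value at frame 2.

Write the value at k as T(k).
Write T(k) = ak² + bk + c; the 4 given values yield a linear system in the 3 coefficients.
Solving, T(k) = 9k² - 8k - 7.
Then T(2) = 13.

13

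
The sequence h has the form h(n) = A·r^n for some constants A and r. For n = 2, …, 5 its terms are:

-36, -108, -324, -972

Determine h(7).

Consecutive ratio: -108/(-36) = 3, and -324/(-108) = 3, so r = 3.
Then A·3^2 = -36 gives A = -4, and h(n) = -4·3^n.
h(7) = -4·3^7 = -8748.

-8748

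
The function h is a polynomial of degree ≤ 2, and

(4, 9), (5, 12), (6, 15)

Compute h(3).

First differences: 3, 3.
Level-1 differences are constant, so h has degree 1.
Fitting a degree-1 polynomial gives h(x) = 3x - 3.
Then h(3) = 6.

6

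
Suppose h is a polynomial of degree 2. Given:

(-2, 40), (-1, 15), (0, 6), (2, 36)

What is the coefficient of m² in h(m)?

Write h(m) = am² + bm + c; the 4 given values yield a linear system in the 3 coefficients.
Solving, h(m) = 8m² - m + 6.
The coefficient of m² is 8.

8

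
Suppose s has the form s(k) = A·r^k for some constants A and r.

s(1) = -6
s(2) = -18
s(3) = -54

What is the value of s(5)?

-486

Consecutive ratio: -18/(-6) = 3, and -54/(-18) = 3, so r = 3.
Then A·3^1 = -6 gives A = -2, and s(k) = -2·3^k.
s(5) = -2·3^5 = -486.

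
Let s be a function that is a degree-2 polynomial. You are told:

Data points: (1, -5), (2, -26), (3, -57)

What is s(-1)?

7

Write s(m) = am² + bm + c; the 3 given values yield a linear system in the 3 coefficients.
Solving, s(m) = -5m² - 6m + 6.
Then s(-1) = 7.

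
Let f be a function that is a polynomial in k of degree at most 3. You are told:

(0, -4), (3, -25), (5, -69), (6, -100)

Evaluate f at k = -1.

-9

Write f(k) = ak³ + bk² + ck + d; the 4 given values yield a linear system in the 4 coefficients.
Solving, the leading coefficient vanishes, and f(k) = -3k² + 2k - 4.
Then f(-1) = -9.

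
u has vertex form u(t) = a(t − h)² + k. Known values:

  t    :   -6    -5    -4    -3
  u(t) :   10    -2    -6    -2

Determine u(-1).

First differences -12, -4, 4; second difference 8 = 2a, so a = 4.
Expanding, the t-coefficient is −2ah = -8h; matching it to the data gives h = -4, and then k = -6.
So u(t) = 4(t + 4)² − 6.
u(-1) = 4·3² − 6 = 30.

30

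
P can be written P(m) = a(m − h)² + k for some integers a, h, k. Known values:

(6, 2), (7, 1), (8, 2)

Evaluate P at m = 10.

First differences -1, 1; second difference 2 = 2a, so a = 1.
Expanding, the m-coefficient is −2ah = -2h; matching it to the data gives h = 7, and then k = 1.
So P(m) = 1(m − 7)² + 1.
P(10) = 1·3² + 1 = 10.

10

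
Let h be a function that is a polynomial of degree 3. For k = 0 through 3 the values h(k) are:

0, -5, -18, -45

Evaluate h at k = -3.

Write h(k) = ak³ + bk² + ck + d; the 4 given values yield a linear system in the 4 coefficients.
Solving, h(k) = -k³ - k² - 3k.
Then h(-3) = 27.

27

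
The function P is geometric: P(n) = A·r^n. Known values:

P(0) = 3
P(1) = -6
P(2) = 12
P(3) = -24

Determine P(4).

Consecutive ratio: -6/3 = -2, and 12/(-6) = -2, so r = -2.
Then A·(-2)^0 = 3 gives A = 3, and P(n) = 3·(-2)^n.
P(4) = 3·(-2)^4 = 48.

48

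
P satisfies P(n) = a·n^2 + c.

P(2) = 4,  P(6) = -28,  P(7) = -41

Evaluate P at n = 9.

-73

From P(2) = 4 and P(6) = -28: 4a + c = 4 and 36a + c = -28.
Subtracting: 32a = -32, so a = -1; then c = 4 − (-1)·4 = 8.
So P(n) = -1n² + 8, and P(9) = -73.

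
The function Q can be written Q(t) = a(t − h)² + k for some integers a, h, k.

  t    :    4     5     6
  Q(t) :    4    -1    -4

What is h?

7

First differences -5, -3; second difference 2 = 2a, so a = 1.
Expanding, the t-coefficient is −2ah = -2h; matching it to the data gives h = 7, and then k = -5.
So Q(t) = 1(t − 7)² − 5.
Hence h = 7.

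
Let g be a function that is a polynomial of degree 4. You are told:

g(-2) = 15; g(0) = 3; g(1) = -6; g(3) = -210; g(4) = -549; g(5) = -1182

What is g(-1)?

6

Write g(t) = at^4 + bt³ + ct² + dt + e; the 6 given values yield a linear system in the 5 coefficients.
Solving, g(t) = -t^4 - 4t³ - 2t² - 2t + 3.
Then g(-1) = 6.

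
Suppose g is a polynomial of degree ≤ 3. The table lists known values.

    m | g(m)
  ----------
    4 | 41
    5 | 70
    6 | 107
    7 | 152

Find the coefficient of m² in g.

First differences: 29, 37, 45. Second differences: 8, 8.
Level-2 differences are constant, so g has degree 2.
Fitting a degree-2 polynomial gives g(m) = 4m² - 7m + 5.
The coefficient of m² is 4.

4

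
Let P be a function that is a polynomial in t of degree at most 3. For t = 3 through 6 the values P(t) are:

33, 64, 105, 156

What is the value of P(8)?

288

Write P(t) = at³ + bt² + ct + d; the 4 given values yield a linear system in the 4 coefficients.
Solving, the leading coefficient vanishes, and P(t) = 5t² - 4t.
Then P(8) = 288.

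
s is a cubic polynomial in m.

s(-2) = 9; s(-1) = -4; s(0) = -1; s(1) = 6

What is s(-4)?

Write s(m) = am³ + bm² + cm + d; the 4 given values yield a linear system in the 4 coefficients.
Solving, s(m) = -2m³ + 2m² + 7m - 1.
Then s(-4) = 131.

131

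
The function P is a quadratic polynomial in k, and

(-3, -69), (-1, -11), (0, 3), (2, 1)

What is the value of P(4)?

-41

Write P(k) = ak² + bk + c; the 4 given values yield a linear system in the 3 coefficients.
Solving, P(k) = -5k² + 9k + 3.
Then P(4) = -41.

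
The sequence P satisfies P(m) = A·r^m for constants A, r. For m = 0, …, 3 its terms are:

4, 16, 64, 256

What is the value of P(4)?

Consecutive ratio: 16/4 = 4, and 64/16 = 4, so r = 4.
Then A·4^0 = 4 gives A = 4, and P(m) = 4·4^m.
P(4) = 4·4^4 = 1024.

1024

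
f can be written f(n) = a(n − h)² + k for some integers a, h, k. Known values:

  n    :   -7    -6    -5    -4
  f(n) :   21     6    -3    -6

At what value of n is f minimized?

First differences -15, -9, -3; second difference 6 = 2a, so a = 3.
Expanding, the n-coefficient is −2ah = -6h; matching it to the data gives h = -4, and then k = -6.
So f(n) = 3(n + 4)² − 6.
Hence h = -4.

-4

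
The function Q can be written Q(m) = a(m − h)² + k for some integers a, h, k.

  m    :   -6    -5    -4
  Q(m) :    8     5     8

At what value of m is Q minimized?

First differences -3, 3; second difference 6 = 2a, so a = 3.
Expanding, the m-coefficient is −2ah = -6h; matching it to the data gives h = -5, and then k = 5.
So Q(m) = 3(m + 5)² + 5.
Hence h = -5.

-5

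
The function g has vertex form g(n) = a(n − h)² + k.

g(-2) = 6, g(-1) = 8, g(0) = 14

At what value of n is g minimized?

First differences 2, 6; second difference 4 = 2a, so a = 2.
Expanding, the n-coefficient is −2ah = -4h; matching it to the data gives h = -2, and then k = 6.
So g(n) = 2(n + 2)² + 6.
Hence h = -2.

-2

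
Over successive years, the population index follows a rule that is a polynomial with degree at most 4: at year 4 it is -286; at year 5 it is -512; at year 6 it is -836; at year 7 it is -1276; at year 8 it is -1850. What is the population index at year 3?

-140

Write the value at m as h(m).
First differences: -226, -324, -440, -574. Second differences: -98, -116, -134. Third differences: -18, -18.
Level-3 differences are constant, so h has degree 3.
Fitting a degree-3 polynomial gives h(m) = -3m³ - 4m² - 7m - 2.
Then h(3) = -140.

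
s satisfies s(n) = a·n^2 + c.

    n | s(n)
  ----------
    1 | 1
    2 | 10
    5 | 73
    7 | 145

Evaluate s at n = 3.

From s(1) = 1 and s(2) = 10: 1a + c = 1 and 4a + c = 10.
Subtracting: 3a = 9, so a = 3; then c = 1 − 3·1 = -2.
So s(n) = 3n² − 2, and s(3) = 25.

25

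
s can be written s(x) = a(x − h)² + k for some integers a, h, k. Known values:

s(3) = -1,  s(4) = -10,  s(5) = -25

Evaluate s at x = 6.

-46

First differences -9, -15; second difference -6 = 2a, so a = -3.
Expanding, the x-coefficient is −2ah = 6h; matching it to the data gives h = 2, and then k = 2.
So s(x) = -3(x − 2)² + 2.
s(6) = -3·4² + 2 = -46.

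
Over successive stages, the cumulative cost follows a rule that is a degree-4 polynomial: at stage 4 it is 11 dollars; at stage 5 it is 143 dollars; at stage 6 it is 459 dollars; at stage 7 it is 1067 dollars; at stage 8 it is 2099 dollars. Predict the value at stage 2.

Write the value at t as P(t).
Write P(t) = at^4 + bt³ + ct² + dt + e; the 5 given values yield a linear system in the 5 coefficients.
Solving, P(t) = t^4 - 4t³ + t² - 2t + 3.
Then P(2) = -13.

-13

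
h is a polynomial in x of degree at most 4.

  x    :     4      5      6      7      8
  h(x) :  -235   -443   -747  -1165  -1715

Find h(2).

-35

Write h(x) = ax^4 + bx³ + cx² + dx + e; the 5 given values yield a linear system in the 5 coefficients.
Solving, the leading coefficient vanishes, and h(x) = -3x³ - 3x² + 2x - 3.
Then h(2) = -35.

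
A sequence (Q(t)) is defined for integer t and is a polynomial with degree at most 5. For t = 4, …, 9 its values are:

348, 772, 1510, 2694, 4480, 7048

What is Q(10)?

10602

First differences: 424, 738, 1184, 1786, 2568. Second differences: 314, 446, 602, 782. Third differences: 132, 156, 180. Fourth differences: 24, 24.
Level-4 differences are constant, so Q has degree 4.
Extending the table by one column gives the next first difference 3554, so Q(10) = 7048 + 3554 = 10602.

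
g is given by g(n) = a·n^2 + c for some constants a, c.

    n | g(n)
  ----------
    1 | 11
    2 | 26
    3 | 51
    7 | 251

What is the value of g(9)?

From g(1) = 11 and g(2) = 26: 1a + c = 11 and 4a + c = 26.
Subtracting: 3a = 15, so a = 5; then c = 11 − 5·1 = 6.
So g(n) = 5n² + 6, and g(9) = 411.

411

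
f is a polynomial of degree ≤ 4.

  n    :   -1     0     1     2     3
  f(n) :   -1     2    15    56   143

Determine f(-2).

First differences: 3, 13, 41, 87. Second differences: 10, 28, 46. Third differences: 18, 18.
Level-3 differences are constant, so f has degree 3.
Fitting a degree-3 polynomial gives f(n) = 3n³ + 5n² + 5n + 2.
Then f(-2) = -12.

-12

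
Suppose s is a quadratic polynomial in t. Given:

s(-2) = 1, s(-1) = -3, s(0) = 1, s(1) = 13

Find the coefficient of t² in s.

First differences: -4, 4, 12. Second differences: 8, 8.
Level-2 differences are constant, so s has degree 2.
Fitting a degree-2 polynomial gives s(t) = 4t² + 8t + 1.
The coefficient of t² is 4.

4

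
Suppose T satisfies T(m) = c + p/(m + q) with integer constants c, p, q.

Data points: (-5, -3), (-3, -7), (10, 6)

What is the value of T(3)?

13

(T(m) − c)(m + q) = p for each data point; the three points give a linear system in c and q, then p follows.
Solving: c = 3, q = 0, p = 30, so T(m) = 3 + 30/(m + 0).
Then T(3) = 3 + 30/3 = 13.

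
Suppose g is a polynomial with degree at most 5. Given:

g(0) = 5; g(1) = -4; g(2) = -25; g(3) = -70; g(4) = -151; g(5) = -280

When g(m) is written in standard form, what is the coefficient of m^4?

0

First differences: -9, -21, -45, -81, -129. Second differences: -12, -24, -36, -48. Third differences: -12, -12, -12.
Level-3 differences are constant, so g has degree 3.
Fitting a degree-3 polynomial gives g(m) = -2m³ - 7m + 5.
The coefficient of m^4 is 0.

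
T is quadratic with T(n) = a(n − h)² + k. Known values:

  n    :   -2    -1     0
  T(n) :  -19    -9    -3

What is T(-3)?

-33

First differences 10, 6; second difference -4 = 2a, so a = -2.
Expanding, the n-coefficient is −2ah = 4h; matching it to the data gives h = 1, and then k = -1.
So T(n) = -2(n − 1)² − 1.
T(-3) = -2·(-4)² − 1 = -33.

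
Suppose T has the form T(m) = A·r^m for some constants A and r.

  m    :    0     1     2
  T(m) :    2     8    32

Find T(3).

128

Consecutive ratio: 8/2 = 4, and 32/8 = 4, so r = 4.
Then A·4^0 = 2 gives A = 2, and T(m) = 2·4^m.
T(3) = 2·4^3 = 128.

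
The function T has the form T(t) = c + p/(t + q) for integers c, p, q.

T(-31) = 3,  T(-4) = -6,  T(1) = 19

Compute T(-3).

(T(t) − c)(t + q) = p for each data point; the three points give a linear system in c and q, then p follows.
Solving: c = 4, q = 1, p = 30, so T(t) = 4 + 30/(t + 1).
Then T(-3) = 4 + 30/(-2) = -11.

-11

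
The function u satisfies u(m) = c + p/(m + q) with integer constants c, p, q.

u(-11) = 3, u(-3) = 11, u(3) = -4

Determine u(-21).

(u(m) − c)(m + q) = p for each data point; the three points give a linear system in c and q, then p follows.
Solving: c = 1, q = 1, p = -20, so u(m) = 1 − 20/(m + 1).
Then u(-21) = 1 − 20/(-20) = 2.

2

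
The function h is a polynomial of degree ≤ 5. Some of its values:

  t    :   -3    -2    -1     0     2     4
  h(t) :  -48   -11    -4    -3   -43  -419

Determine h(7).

-3188

Write h(t) = at^5 + bt^4 + ct³ + dt² + et + p; the 6 given values yield a linear system in the 6 coefficients.
Solving, the leading coefficient vanishes, and h(t) = -t^4 - 2t³ - 2t² - 3.
Then h(7) = -3188.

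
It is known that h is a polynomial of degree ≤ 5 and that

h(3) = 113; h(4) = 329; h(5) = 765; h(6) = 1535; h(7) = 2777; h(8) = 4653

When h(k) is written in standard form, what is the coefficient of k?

First differences: 216, 436, 770, 1242, 1876. Second differences: 220, 334, 472, 634. Third differences: 114, 138, 162. Fourth differences: 24, 24.
Level-4 differences are constant, so h has degree 4.
Fitting a degree-4 polynomial gives h(k) = k^4 + k³ + k² - 3k + 5.
The coefficient of k is -3.

-3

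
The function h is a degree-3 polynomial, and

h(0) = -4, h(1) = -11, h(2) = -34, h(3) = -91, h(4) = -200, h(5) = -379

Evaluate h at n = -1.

5

First differences: -7, -23, -57, -109, -179. Second differences: -16, -34, -52, -70. Third differences: -18, -18, -18.
Level-3 differences are constant, so h has degree 3.
Fitting a degree-3 polynomial gives h(n) = -3n³ + n² - 5n - 4.
Then h(-1) = 5.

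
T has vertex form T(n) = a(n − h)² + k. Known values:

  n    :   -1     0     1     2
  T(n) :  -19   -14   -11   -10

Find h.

First differences 5, 3, 1; second difference -2 = 2a, so a = -1.
Expanding, the n-coefficient is −2ah = 2h; matching it to the data gives h = 2, and then k = -10.
So T(n) = -1(n − 2)² − 10.
Hence h = 2.

2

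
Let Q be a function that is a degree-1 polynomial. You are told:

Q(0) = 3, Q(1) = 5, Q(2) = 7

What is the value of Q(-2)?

-1

First differences: 2, 2.
Level-1 differences are constant, so Q has degree 1.
Fitting a degree-1 polynomial gives Q(n) = 2n + 3.
Then Q(-2) = -1.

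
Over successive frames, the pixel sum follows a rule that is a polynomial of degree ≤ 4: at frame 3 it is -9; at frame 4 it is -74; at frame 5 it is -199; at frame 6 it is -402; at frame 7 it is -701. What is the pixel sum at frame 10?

Write the value at x as s(x).
Write s(x) = ax^4 + bx³ + cx² + dx + e; the 5 given values yield a linear system in the 5 coefficients.
Solving, the leading coefficient vanishes, and s(x) = -3x³ + 6x² + 4x + 6.
Then s(10) = -2354.

-2354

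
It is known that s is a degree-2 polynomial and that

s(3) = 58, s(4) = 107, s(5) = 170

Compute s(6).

247

Write s(n) = an² + bn + c; the 3 given values yield a linear system in the 3 coefficients.
Solving, s(n) = 7n² - 5.
Then s(6) = 247.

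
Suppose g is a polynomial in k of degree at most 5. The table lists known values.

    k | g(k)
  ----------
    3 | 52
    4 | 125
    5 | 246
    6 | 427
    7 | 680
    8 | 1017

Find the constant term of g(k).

1

Write g(k) = ak^5 + bk^4 + ck³ + dk² + ek + p; the 6 given values yield a linear system in the 6 coefficients.
Solving, the top 2 coefficients vanish, and g(k) = 2k³ - k + 1.
The constant term is g(0) = 1.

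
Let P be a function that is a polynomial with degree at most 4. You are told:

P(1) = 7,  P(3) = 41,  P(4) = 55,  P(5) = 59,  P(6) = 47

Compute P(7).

Write P(m) = am^4 + bm³ + cm² + dm + e; the 5 given values yield a linear system in the 5 coefficients.
Solving, the leading coefficient vanishes, and P(m) = -m³ + 7m² + 2m - 1.
Then P(7) = 13.

13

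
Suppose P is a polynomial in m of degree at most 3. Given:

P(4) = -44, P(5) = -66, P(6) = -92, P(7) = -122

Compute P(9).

-194

Write P(m) = am³ + bm² + cm + d; the 4 given values yield a linear system in the 4 coefficients.
Solving, the leading coefficient vanishes, and P(m) = -2m² - 4m + 4.
Then P(9) = -194.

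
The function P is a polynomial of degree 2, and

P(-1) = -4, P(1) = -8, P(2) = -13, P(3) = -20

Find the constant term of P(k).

-5

Write P(k) = ak² + bk + c; the 4 given values yield a linear system in the 3 coefficients.
Solving, P(k) = -k² - 2k - 5.
The constant term is P(0) = -5.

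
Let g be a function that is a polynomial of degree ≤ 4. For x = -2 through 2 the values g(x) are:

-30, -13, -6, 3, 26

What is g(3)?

75

First differences: 17, 7, 9, 23. Second differences: -10, 2, 14. Third differences: 12, 12.
Level-3 differences are constant, so g has degree 3.
Fitting a degree-3 polynomial gives g(x) = 2x³ + x² + 6x - 6.
Then g(3) = 75.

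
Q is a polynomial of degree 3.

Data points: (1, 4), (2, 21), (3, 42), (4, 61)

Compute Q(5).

72

Write Q(m) = am³ + bm² + cm + d; the 4 given values yield a linear system in the 4 coefficients.
Solving, Q(m) = -m³ + 8m² - 3.
Then Q(5) = 72.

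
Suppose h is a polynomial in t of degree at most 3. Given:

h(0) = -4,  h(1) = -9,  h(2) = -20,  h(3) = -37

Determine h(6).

First differences: -5, -11, -17. Second differences: -6, -6.
Level-2 differences are constant, so h has degree 2.
Fitting a degree-2 polynomial gives h(t) = -3t² - 2t - 4.
Then h(6) = -124.

-124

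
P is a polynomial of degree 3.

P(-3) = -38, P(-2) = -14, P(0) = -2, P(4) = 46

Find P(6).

178

Write P(n) = an³ + bn² + cn + d; the 4 given values yield a linear system in the 4 coefficients.
Solving, P(n) = n³ - n² - 2.
Then P(6) = 178.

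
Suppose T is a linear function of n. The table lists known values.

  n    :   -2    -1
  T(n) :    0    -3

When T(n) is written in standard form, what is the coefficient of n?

Write T(n) = an + b; the 2 given values yield a linear system in the 2 coefficients.
Solving, T(n) = -3n - 6.
The coefficient of n is -3.

-3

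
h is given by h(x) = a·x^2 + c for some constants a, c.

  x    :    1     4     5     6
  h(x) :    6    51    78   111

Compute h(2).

15

From h(1) = 6 and h(4) = 51: 1a + c = 6 and 16a + c = 51.
Subtracting: 15a = 45, so a = 3; then c = 6 − 3·1 = 3.
So h(x) = 3x² + 3, and h(2) = 15.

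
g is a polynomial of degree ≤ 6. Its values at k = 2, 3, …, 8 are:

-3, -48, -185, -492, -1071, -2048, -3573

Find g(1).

Write g(k) = ak^6 + bk^5 + ck^4 + dk³ + ek² + pk + q; the 7 given values yield a linear system in the 7 coefficients.
Solving, the top 2 coefficients vanish, and g(k) = -k^4 + k³ + k + 3.
Then g(1) = 4.

4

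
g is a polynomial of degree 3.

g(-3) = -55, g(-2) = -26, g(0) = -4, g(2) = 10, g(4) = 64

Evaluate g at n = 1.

Write g(n) = an³ + bn² + cn + d; the 5 given values yield a linear system in the 4 coefficients.
Solving, g(n) = n³ - n² + 5n - 4.
Then g(1) = 1.

1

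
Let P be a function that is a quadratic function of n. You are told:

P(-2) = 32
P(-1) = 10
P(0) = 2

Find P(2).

28

Write P(n) = an² + bn + c; the 3 given values yield a linear system in the 3 coefficients.
Solving, P(n) = 7n² - n + 2.
Then P(2) = 28.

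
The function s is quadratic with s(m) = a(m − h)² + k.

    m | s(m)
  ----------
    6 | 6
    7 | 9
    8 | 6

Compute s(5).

First differences 3, -3; second difference -6 = 2a, so a = -3.
Expanding, the m-coefficient is −2ah = 6h; matching it to the data gives h = 7, and then k = 9.
So s(m) = -3(m − 7)² + 9.
s(5) = -3·(-2)² + 9 = -3.

-3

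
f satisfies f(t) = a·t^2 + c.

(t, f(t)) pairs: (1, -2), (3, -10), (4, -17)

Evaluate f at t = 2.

From f(1) = -2 and f(3) = -10: 1a + c = -2 and 9a + c = -10.
Subtracting: 8a = -8, so a = -1; then c = -2 − (-1)·1 = -1.
So f(t) = -1t² − 1, and f(2) = -5.

-5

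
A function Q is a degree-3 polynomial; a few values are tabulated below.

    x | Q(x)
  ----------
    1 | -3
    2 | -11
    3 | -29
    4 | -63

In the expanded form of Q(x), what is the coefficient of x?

Write Q(x) = ax³ + bx² + cx + d; the 4 given values yield a linear system in the 4 coefficients.
Solving, Q(x) = -x³ + x² - 4x + 1.
The coefficient of x is -4.

-4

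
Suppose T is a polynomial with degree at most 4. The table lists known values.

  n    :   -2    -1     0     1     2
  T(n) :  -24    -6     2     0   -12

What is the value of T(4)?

Write T(n) = an^4 + bn³ + cn² + dn + e; the 5 given values yield a linear system in the 5 coefficients.
Solving, the top 2 coefficients vanish, and T(n) = -5n² + 3n + 2.
Then T(4) = -66.

-66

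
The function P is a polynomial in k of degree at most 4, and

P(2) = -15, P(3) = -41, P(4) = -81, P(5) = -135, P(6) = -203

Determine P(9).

First differences: -26, -40, -54, -68. Second differences: -14, -14, -14.
Level-2 differences are constant, so P has degree 2.
Fitting a degree-2 polynomial gives P(k) = -7k² + 9k - 5.
Then P(9) = -491.

-491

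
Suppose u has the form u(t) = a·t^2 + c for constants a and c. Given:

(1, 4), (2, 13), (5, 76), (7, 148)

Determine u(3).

From u(1) = 4 and u(2) = 13: 1a + c = 4 and 4a + c = 13.
Subtracting: 3a = 9, so a = 3; then c = 4 − 3·1 = 1.
So u(t) = 3t² + 1, and u(3) = 28.

28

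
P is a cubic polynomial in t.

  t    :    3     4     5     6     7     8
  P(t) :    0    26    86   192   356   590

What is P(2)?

-4

Write P(t) = at³ + bt² + ct + d; the 6 given values yield a linear system in the 4 coefficients.
Solving, P(t) = 2t³ - 7t² + t + 6.
Then P(2) = -4.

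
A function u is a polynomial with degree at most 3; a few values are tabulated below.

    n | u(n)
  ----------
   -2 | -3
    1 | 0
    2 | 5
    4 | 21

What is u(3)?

Write u(n) = an³ + bn² + cn + d; the 4 given values yield a linear system in the 4 coefficients.
Solving, the leading coefficient vanishes, and u(n) = n² + 2n - 3.
Then u(3) = 12.

12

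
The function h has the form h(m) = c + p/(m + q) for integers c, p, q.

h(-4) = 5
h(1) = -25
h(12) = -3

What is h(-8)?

(h(m) − c)(m + q) = p for each data point; the three points give a linear system in c and q, then p follows.
Solving: c = -1, q = 0, p = -24, so h(m) = -1 − 24/(m + 0).
Then h(-8) = -1 − 24/(-8) = 2.

2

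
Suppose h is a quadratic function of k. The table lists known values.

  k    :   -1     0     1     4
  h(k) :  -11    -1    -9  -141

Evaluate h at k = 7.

Write h(k) = ak² + bk + c; the 4 given values yield a linear system in the 3 coefficients.
Solving, h(k) = -9k² + k - 1.
Then h(7) = -435.

-435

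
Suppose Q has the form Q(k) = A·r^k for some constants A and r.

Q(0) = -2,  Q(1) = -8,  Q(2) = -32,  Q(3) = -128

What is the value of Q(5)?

Consecutive ratio: -8/(-2) = 4, and -32/(-8) = 4, so r = 4.
Then A·4^0 = -2 gives A = -2, and Q(k) = -2·4^k.
Q(5) = -2·4^5 = -2048.

-2048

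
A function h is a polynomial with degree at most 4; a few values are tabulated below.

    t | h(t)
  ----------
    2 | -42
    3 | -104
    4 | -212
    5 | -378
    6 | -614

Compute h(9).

First differences: -62, -108, -166, -236. Second differences: -46, -58, -70. Third differences: -12, -12.
Level-3 differences are constant, so h has degree 3.
Fitting a degree-3 polynomial gives h(t) = -2t³ - 5t² + t - 8.
Then h(9) = -1862.

-1862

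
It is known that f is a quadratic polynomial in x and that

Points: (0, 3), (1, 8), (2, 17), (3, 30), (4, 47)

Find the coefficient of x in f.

First differences: 5, 9, 13, 17. Second differences: 4, 4, 4.
Level-2 differences are constant, so f has degree 2.
Fitting a degree-2 polynomial gives f(x) = 2x² + 3x + 3.
The coefficient of x is 3.

3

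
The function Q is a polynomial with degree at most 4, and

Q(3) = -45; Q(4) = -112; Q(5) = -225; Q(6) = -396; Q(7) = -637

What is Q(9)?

First differences: -67, -113, -171, -241. Second differences: -46, -58, -70. Third differences: -12, -12.
Level-3 differences are constant, so Q has degree 3.
Fitting a degree-3 polynomial gives Q(t) = -2t³ + t².
Then Q(9) = -1377.

-1377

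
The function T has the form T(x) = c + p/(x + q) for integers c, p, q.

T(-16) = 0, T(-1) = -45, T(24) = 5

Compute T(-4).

(T(x) − c)(x + q) = p for each data point; the three points give a linear system in c and q, then p follows.
Solving: c = 3, q = 0, p = 48, so T(x) = 3 + 48/(x + 0).
Then T(-4) = 3 + 48/(-4) = -9.

-9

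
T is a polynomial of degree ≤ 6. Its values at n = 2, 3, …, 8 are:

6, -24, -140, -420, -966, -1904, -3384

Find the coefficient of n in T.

1

Write T(n) = an^6 + bn^5 + cn^4 + dn³ + en² + pn + q; the 7 given values yield a linear system in the 7 coefficients.
Solving, the top 2 coefficients vanish, and T(n) = -n^4 + n³ + 3n² + n.
The coefficient of n is 1.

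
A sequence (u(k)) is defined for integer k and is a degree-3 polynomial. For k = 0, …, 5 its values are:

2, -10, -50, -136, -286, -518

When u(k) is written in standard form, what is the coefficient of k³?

-3

Write u(k) = ak³ + bk² + ck + d; the 6 given values yield a linear system in the 4 coefficients.
Solving, u(k) = -3k³ - 5k² - 4k + 2.
The coefficient of k³ is -3.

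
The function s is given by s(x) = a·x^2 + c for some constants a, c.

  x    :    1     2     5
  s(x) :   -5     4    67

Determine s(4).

40

From s(1) = -5 and s(2) = 4: 1a + c = -5 and 4a + c = 4.
Subtracting: 3a = 9, so a = 3; then c = -5 − 3·1 = -8.
So s(x) = 3x² − 8, and s(4) = 40.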